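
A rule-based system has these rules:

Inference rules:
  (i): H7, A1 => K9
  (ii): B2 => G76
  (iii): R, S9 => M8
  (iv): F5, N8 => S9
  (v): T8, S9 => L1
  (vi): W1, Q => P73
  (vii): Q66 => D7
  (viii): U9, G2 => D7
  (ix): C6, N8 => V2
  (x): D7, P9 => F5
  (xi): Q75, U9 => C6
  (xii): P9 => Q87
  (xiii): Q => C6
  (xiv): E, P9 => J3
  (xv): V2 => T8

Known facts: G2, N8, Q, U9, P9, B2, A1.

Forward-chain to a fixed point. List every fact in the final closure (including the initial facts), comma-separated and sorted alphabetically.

A1, B2, C6, D7, F5, G2, G76, L1, N8, P9, Q, Q87, S9, T8, U9, V2

Round 1: (ii) [B2 => G76]; (viii) [U9, G2 => D7]; (xii) [P9 => Q87]; (xiii) [Q => C6]. Adds G76, D7, Q87, C6.
Round 2: (ix) [C6, N8 => V2]; (x) [D7, P9 => F5]. Adds V2, F5.
Round 3: (iv) [F5, N8 => S9]; (xv) [V2 => T8]. Adds S9, T8.
Round 4: (v) [T8, S9 => L1]. Adds L1.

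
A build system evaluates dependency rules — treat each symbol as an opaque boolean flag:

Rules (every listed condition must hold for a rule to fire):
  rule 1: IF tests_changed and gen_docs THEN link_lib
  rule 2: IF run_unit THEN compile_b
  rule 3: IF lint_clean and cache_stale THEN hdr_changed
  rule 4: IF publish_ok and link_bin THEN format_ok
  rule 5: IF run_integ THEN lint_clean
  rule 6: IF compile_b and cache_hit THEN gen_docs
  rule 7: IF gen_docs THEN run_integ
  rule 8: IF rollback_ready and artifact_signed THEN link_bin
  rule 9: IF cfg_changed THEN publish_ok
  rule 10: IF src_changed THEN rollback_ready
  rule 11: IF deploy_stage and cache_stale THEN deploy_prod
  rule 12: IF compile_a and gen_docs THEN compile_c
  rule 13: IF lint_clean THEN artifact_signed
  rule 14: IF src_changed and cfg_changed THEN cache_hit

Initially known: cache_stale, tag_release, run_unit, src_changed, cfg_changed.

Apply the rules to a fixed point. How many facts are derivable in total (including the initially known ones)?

Round 1 — rule 2, rule 9, rule 10, rule 14, derive compile_b, publish_ok, rollback_ready, cache_hit.
Round 2 — rule 6, derive gen_docs.
Round 3 — rule 7, derive run_integ.
Round 4 — rule 5, derive lint_clean.
Round 5 — rule 3, rule 13, derive hdr_changed, artifact_signed.
Round 6 — rule 8, derive link_bin.
Round 7 — rule 4, derive format_ok.
Closure: {artifact_signed, cache_hit, cache_stale, cfg_changed, compile_b, format_ok, gen_docs, hdr_changed, link_bin, lint_clean, publish_ok, rollback_ready, run_integ, run_unit, src_changed, tag_release} — 16 facts.

16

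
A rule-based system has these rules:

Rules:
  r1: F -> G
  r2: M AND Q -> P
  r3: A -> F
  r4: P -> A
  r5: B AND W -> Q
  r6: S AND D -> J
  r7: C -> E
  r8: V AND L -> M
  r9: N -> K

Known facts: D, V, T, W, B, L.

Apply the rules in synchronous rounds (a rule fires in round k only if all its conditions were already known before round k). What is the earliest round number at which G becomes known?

5

Round 1 — r5, r8, derive Q, M.
Round 2 — r2, derive P.
Round 3 — r4, derive A.
Round 4 — r3, derive F.
Round 5 — r1, derive G.
G first appears in round 5.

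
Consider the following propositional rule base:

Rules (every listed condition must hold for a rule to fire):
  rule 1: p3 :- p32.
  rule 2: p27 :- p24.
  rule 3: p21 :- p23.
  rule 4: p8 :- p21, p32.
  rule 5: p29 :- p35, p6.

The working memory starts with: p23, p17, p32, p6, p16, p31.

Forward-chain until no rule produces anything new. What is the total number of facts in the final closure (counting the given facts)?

Round 1: rule 1 [p3 :- p32.]; rule 3 [p21 :- p23.]. Adds p3, p21.
Round 2: rule 4 [p8 :- p21, p32.]. Adds p8.
Closure: {p16, p17, p21, p23, p3, p31, p32, p6, p8} — 9 facts.

9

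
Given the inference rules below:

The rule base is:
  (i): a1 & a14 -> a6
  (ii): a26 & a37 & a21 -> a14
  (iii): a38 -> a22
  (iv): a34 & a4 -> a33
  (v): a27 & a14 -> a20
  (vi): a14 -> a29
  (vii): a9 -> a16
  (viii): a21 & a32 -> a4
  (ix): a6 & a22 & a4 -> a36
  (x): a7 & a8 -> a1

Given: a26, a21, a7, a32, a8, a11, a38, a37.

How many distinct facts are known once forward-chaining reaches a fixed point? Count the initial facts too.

Round 1 fires (ii), (iii), (viii), (x), giving a14, a22, a4, a1.
Round 2 fires (i), (vi), giving a6, a29.
Round 3 fires (ix), giving a36.
Closure: {a1, a11, a14, a21, a22, a26, a29, a32, a36, a37, a38, a4, a6, a7, a8} — 15 facts.

15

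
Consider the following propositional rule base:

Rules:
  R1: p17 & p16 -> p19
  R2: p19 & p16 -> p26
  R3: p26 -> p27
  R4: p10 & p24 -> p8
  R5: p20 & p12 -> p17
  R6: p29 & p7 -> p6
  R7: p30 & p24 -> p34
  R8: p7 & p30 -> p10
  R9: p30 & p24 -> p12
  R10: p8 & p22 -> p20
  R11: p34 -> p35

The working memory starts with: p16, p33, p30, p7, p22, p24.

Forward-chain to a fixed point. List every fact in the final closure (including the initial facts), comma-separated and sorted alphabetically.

p10, p12, p16, p17, p19, p20, p22, p24, p26, p27, p30, p33, p34, p35, p7, p8

Round 1 fires R7, R8, R9, giving p34, p10, p12.
Round 2 fires R4, R11, giving p8, p35.
Round 3 fires R10, giving p20.
Round 4 fires R5, giving p17.
Round 5 fires R1, giving p19.
Round 6 fires R2, giving p26.
Round 7 fires R3, giving p27.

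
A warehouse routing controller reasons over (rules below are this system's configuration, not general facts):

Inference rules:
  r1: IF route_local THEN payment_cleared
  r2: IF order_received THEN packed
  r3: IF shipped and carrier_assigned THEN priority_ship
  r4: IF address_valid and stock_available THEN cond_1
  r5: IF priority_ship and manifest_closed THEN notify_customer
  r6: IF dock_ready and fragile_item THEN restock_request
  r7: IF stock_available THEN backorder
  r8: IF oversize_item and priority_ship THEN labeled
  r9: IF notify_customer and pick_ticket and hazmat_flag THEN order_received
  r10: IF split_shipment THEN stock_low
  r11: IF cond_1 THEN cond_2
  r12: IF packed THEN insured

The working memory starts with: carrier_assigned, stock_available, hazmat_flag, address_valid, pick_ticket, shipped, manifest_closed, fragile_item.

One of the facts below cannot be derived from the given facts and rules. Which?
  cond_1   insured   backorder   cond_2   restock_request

Round 1: r3 [IF shipped and carrier_assigned THEN priority_ship]; r4 [IF address_valid and stock_available THEN cond_1]; r7 [IF stock_available THEN backorder]. Adds priority_ship, cond_1, backorder.
Round 2: r5 [IF priority_ship and manifest_closed THEN notify_customer]; r11 [IF cond_1 THEN cond_2]. Adds notify_customer, cond_2.
Round 3: r9 [IF notify_customer and pick_ticket and hazmat_flag THEN order_received]. Adds order_received.
Round 4: r2 [IF order_received THEN packed]. Adds packed.
Round 5: r12 [IF packed THEN insured]. Adds insured.
Derived: cond_2 (round 2), cond_1 (round 1), insured (round 5), backorder (round 1). restock_request never appears in any round.

restock_request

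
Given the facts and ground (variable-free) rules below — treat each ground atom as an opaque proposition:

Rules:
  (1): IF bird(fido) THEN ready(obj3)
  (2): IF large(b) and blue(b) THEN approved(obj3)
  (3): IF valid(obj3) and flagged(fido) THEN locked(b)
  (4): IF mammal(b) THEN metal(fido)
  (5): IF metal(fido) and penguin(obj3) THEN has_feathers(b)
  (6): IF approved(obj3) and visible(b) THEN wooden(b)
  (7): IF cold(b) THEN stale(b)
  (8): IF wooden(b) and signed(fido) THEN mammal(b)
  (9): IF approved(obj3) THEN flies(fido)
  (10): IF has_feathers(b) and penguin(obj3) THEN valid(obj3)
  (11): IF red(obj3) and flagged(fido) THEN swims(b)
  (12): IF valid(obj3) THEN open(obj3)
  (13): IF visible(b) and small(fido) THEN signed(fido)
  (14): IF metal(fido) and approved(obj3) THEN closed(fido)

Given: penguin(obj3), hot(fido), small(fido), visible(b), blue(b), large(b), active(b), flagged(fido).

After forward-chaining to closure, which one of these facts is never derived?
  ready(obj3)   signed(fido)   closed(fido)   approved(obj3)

Round 1 — (2), (13), derive approved(obj3), signed(fido).
Round 2 — (6), (9), derive wooden(b), flies(fido).
Round 3 — (8), derive mammal(b).
Round 4 — (4), derive metal(fido).
Round 5 — (5), (14), derive has_feathers(b), closed(fido).
Round 6 — (10), derive valid(obj3).
Round 7 — (3), (12), derive locked(b), open(obj3).
Derived: signed(fido) (round 1), approved(obj3) (round 1), closed(fido) (round 5). ready(obj3) never appears in any round.

ready(obj3)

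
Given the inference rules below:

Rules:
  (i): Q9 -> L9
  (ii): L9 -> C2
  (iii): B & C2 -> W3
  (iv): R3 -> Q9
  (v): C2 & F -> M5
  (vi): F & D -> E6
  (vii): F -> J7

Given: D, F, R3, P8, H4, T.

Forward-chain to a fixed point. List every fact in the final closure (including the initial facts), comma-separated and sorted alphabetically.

Round 1: (iv) [R3 -> Q9]; (vi) [F & D -> E6]; (vii) [F -> J7]. Adds Q9, E6, J7.
Round 2: (i) [Q9 -> L9]. Adds L9.
Round 3: (ii) [L9 -> C2]. Adds C2.
Round 4: (v) [C2 & F -> M5]. Adds M5.

C2, D, E6, F, H4, J7, L9, M5, P8, Q9, R3, T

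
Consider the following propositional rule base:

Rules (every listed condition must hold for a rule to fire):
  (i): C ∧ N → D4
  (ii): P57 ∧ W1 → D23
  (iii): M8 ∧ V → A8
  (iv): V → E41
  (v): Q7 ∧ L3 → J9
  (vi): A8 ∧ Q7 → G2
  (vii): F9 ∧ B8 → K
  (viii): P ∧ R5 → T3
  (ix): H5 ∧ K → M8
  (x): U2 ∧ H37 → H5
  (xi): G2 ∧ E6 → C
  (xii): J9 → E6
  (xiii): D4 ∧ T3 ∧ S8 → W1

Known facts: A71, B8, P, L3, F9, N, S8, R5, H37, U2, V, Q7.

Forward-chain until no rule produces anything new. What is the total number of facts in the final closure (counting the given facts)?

24

Round 1: (iv) [V → E41]; (v) [Q7 ∧ L3 → J9]; (vii) [F9 ∧ B8 → K]; (viii) [P ∧ R5 → T3]; (x) [U2 ∧ H37 → H5]. New: E41, J9, K, T3, H5.
Round 2: (ix) [H5 ∧ K → M8]; (xii) [J9 → E6]. New: M8, E6.
Round 3: (iii) [M8 ∧ V → A8]. New: A8.
Round 4: (vi) [A8 ∧ Q7 → G2]. New: G2.
Round 5: (xi) [G2 ∧ E6 → C]. New: C.
Round 6: (i) [C ∧ N → D4]. New: D4.
Round 7: (xiii) [D4 ∧ T3 ∧ S8 → W1]. New: W1.
Closure: {A71, A8, B8, C, D4, E41, E6, F9, G2, H37, H5, J9, K, L3, M8, N, P, Q7, R5, S8, T3, U2, V, W1} — 24 facts.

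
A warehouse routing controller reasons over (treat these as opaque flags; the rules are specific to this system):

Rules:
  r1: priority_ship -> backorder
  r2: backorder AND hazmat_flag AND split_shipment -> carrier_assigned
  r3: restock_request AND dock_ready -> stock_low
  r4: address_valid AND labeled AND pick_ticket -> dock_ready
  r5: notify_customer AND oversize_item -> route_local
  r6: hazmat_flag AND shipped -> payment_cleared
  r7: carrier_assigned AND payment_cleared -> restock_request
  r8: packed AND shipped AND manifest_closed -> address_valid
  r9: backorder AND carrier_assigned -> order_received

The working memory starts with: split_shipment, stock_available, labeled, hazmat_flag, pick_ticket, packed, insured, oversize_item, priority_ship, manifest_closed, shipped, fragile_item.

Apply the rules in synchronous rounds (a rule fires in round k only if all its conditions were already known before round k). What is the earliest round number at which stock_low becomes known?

4

Round 1 — r1, r6, r8, derive backorder, payment_cleared, address_valid.
Round 2 — r2, r4, derive carrier_assigned, dock_ready.
Round 3 — r7, r9, derive restock_request, order_received.
Round 4 — r3, derive stock_low.
stock_low first appears in round 4.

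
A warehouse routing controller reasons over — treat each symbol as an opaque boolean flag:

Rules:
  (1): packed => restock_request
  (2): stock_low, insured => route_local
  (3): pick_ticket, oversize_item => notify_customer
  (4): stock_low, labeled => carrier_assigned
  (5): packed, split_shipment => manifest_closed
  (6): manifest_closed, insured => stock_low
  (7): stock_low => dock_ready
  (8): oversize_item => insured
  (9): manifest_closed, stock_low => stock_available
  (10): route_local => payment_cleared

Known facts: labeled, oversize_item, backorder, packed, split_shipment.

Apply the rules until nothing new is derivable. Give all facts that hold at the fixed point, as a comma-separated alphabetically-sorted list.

backorder, carrier_assigned, dock_ready, insured, labeled, manifest_closed, oversize_item, packed, payment_cleared, restock_request, route_local, split_shipment, stock_available, stock_low

[1] (1) [packed => restock_request]; (5) [packed, split_shipment => manifest_closed]; (8) [oversize_item => insured]. ⇒ new: restock_request, manifest_closed, insured.
[2] (6) [manifest_closed, insured => stock_low]. ⇒ new: stock_low.
[3] (2) [stock_low, insured => route_local]; (4) [stock_low, labeled => carrier_assigned]; (7) [stock_low => dock_ready]; (9) [manifest_closed, stock_low => stock_available]. ⇒ new: route_local, carrier_assigned, dock_ready, stock_available.
[4] (10) [route_local => payment_cleared]. ⇒ new: payment_cleared.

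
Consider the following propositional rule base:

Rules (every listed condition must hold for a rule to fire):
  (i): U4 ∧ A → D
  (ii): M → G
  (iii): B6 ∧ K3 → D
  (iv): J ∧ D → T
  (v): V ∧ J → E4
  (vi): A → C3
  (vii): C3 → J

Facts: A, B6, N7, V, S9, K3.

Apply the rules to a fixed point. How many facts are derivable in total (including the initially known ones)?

11

Round 1 fires (iii), (vi), giving D, C3.
Round 2 fires (vii), giving J.
Round 3 fires (iv), (v), giving T, E4.
Closure: {A, B6, C3, D, E4, J, K3, N7, S9, T, V} — 11 facts.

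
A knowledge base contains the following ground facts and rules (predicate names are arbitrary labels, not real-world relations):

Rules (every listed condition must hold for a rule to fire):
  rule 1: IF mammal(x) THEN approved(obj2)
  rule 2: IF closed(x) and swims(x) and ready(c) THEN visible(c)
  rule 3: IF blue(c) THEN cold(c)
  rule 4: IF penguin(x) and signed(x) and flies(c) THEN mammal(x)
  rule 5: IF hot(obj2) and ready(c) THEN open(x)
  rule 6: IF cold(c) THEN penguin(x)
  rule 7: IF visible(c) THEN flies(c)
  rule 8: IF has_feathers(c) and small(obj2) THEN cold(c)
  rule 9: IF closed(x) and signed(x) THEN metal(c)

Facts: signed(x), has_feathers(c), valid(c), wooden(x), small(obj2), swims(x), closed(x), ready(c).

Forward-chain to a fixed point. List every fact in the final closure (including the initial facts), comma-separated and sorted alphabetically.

Round 1: rule 2 [IF closed(x) and swims(x) and ready(c) THEN visible(c)]; rule 8 [IF has_feathers(c) and small(obj2) THEN cold(c)]; rule 9 [IF closed(x) and signed(x) THEN metal(c)]. Adds visible(c), cold(c), metal(c).
Round 2: rule 6 [IF cold(c) THEN penguin(x)]; rule 7 [IF visible(c) THEN flies(c)]. Adds penguin(x), flies(c).
Round 3: rule 4 [IF penguin(x) and signed(x) and flies(c) THEN mammal(x)]. Adds mammal(x).
Round 4: rule 1 [IF mammal(x) THEN approved(obj2)]. Adds approved(obj2).

approved(obj2), closed(x), cold(c), flies(c), has_feathers(c), mammal(x), metal(c), penguin(x), ready(c), signed(x), small(obj2), swims(x), valid(c), visible(c), wooden(x)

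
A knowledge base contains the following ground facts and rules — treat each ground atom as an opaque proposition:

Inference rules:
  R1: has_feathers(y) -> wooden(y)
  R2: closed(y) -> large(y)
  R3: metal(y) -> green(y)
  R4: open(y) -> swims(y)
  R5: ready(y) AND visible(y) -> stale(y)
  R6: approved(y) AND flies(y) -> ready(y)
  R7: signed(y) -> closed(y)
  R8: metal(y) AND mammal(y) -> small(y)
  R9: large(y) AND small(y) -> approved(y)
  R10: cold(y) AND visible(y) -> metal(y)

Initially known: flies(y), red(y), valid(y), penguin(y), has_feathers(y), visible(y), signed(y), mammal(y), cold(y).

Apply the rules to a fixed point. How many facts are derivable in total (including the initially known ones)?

18

[1] R1 [has_feathers(y) -> wooden(y)]; R7 [signed(y) -> closed(y)]; R10 [cold(y) AND visible(y) -> metal(y)]. ⇒ new: wooden(y), closed(y), metal(y).
[2] R2 [closed(y) -> large(y)]; R3 [metal(y) -> green(y)]; R8 [metal(y) AND mammal(y) -> small(y)]. ⇒ new: large(y), green(y), small(y).
[3] R9 [large(y) AND small(y) -> approved(y)]. ⇒ new: approved(y).
[4] R6 [approved(y) AND flies(y) -> ready(y)]. ⇒ new: ready(y).
[5] R5 [ready(y) AND visible(y) -> stale(y)]. ⇒ new: stale(y).
Closure: {approved(y), closed(y), cold(y), flies(y), green(y), has_feathers(y), large(y), mammal(y), metal(y), penguin(y), ready(y), red(y), signed(y), small(y), stale(y), valid(y), visible(y), wooden(y)} — 18 facts.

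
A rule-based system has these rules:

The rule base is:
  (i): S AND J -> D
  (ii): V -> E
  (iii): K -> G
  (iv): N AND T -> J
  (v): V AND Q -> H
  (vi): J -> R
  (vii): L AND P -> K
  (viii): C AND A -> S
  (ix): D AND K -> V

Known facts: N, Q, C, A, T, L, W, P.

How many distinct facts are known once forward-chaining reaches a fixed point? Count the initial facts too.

Round 1 — (iv), (vii), (viii), derive J, K, S.
Round 2 — (i), (iii), (vi), derive D, G, R.
Round 3 — (ix), derive V.
Round 4 — (ii), (v), derive E, H.
Closure: {A, C, D, E, G, H, J, K, L, N, P, Q, R, S, T, V, W} — 17 facts.

17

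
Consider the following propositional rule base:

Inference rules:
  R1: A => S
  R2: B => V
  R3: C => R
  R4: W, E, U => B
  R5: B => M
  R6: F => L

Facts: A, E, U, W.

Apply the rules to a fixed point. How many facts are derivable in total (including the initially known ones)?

8

Round 1: R1 [A => S]; R4 [W, E, U => B]. Adds S, B.
Round 2: R2 [B => V]; R5 [B => M]. Adds V, M.
Closure: {A, B, E, M, S, U, V, W} — 8 facts.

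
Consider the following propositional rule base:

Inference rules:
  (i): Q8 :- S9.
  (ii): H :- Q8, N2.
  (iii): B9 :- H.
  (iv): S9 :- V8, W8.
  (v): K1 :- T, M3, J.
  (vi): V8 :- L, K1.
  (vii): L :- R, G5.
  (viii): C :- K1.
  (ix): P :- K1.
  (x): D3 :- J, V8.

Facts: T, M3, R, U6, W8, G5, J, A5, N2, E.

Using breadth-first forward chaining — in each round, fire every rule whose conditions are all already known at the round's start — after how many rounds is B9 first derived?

Round 1 fires (v), (vii), giving K1, L.
Round 2 fires (vi), (viii), (ix), giving V8, C, P.
Round 3 fires (iv), (x), giving S9, D3.
Round 4 fires (i), giving Q8.
Round 5 fires (ii), giving H.
Round 6 fires (iii), giving B9.
B9 first appears in round 6.

6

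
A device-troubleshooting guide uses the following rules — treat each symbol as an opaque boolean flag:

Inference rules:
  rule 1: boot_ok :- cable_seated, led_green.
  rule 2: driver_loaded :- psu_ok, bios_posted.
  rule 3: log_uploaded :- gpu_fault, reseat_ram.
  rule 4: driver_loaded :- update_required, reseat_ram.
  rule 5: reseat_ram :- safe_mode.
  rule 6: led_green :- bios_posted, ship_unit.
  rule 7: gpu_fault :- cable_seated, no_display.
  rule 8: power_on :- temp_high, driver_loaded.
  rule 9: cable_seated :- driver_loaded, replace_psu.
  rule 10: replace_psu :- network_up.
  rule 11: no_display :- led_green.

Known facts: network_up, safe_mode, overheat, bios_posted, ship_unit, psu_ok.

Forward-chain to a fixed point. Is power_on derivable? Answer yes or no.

no

[1] rule 2 [driver_loaded :- psu_ok, bios_posted.]; rule 5 [reseat_ram :- safe_mode.]; rule 6 [led_green :- bios_posted, ship_unit.]; rule 10 [replace_psu :- network_up.]. ⇒ new: driver_loaded, reseat_ram, led_green, replace_psu.
[2] rule 9 [cable_seated :- driver_loaded, replace_psu.]; rule 11 [no_display :- led_green.]. ⇒ new: cable_seated, no_display.
[3] rule 1 [boot_ok :- cable_seated, led_green.]; rule 7 [gpu_fault :- cable_seated, no_display.]. ⇒ new: boot_ok, gpu_fault.
[4] rule 3 [log_uploaded :- gpu_fault, reseat_ram.]. ⇒ new: log_uploaded.
Fixed point reached. power_on is concluded only by rule 8; rule 8 needs temp_high (never derived).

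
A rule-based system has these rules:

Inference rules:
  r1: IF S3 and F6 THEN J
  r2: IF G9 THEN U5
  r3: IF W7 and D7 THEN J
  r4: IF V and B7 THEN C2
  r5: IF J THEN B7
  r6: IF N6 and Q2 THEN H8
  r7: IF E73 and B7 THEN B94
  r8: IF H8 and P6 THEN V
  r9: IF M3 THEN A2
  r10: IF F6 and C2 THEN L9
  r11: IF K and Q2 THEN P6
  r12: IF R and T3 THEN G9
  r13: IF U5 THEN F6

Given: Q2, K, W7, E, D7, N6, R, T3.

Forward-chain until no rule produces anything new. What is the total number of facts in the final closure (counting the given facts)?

18

Round 1: r3 [IF W7 and D7 THEN J]; r6 [IF N6 and Q2 THEN H8]; r11 [IF K and Q2 THEN P6]; r12 [IF R and T3 THEN G9]. Adds J, H8, P6, G9.
Round 2: r2 [IF G9 THEN U5]; r5 [IF J THEN B7]; r8 [IF H8 and P6 THEN V]. Adds U5, B7, V.
Round 3: r4 [IF V and B7 THEN C2]; r13 [IF U5 THEN F6]. Adds C2, F6.
Round 4: r10 [IF F6 and C2 THEN L9]. Adds L9.
Closure: {B7, C2, D7, E, F6, G9, H8, J, K, L9, N6, P6, Q2, R, T3, U5, V, W7} — 18 facts.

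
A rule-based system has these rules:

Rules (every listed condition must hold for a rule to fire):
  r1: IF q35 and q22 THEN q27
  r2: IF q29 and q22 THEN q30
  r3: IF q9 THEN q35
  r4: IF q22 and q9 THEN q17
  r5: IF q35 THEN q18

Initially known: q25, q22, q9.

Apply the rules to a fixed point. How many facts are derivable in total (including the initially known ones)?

Round 1 fires r3, r4, giving q35, q17.
Round 2 fires r1, r5, giving q27, q18.
Closure: {q17, q18, q22, q25, q27, q35, q9} — 7 facts.

7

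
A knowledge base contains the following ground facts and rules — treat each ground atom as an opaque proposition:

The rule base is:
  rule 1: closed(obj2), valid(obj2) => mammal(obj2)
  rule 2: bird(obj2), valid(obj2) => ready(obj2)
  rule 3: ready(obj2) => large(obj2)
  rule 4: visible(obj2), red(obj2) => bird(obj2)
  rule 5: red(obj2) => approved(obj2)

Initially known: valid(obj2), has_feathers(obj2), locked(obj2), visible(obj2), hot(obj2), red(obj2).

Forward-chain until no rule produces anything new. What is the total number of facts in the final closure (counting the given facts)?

Round 1: rule 4 [visible(obj2), red(obj2) => bird(obj2)]; rule 5 [red(obj2) => approved(obj2)]. Adds bird(obj2), approved(obj2).
Round 2: rule 2 [bird(obj2), valid(obj2) => ready(obj2)]. Adds ready(obj2).
Round 3: rule 3 [ready(obj2) => large(obj2)]. Adds large(obj2).
Closure: {approved(obj2), bird(obj2), has_feathers(obj2), hot(obj2), large(obj2), locked(obj2), ready(obj2), red(obj2), valid(obj2), visible(obj2)} — 10 facts.

10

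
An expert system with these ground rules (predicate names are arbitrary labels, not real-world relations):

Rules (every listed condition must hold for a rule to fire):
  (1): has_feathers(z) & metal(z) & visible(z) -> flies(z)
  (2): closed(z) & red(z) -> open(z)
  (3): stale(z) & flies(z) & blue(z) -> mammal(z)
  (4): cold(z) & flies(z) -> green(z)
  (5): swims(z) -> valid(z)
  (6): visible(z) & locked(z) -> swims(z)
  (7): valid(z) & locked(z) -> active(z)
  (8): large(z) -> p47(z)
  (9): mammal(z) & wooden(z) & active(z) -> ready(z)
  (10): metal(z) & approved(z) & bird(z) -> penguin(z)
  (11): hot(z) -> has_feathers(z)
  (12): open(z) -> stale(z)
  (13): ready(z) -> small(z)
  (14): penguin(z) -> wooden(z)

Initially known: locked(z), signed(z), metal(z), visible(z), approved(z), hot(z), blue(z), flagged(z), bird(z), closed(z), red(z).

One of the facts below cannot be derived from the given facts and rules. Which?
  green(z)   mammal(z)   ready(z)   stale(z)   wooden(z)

green(z)

[1] (2) [closed(z) & red(z) -> open(z)]; (6) [visible(z) & locked(z) -> swims(z)]; (10) [metal(z) & approved(z) & bird(z) -> penguin(z)]; (11) [hot(z) -> has_feathers(z)]. ⇒ new: open(z), swims(z), penguin(z), has_feathers(z).
[2] (1) [has_feathers(z) & metal(z) & visible(z) -> flies(z)]; (5) [swims(z) -> valid(z)]; (12) [open(z) -> stale(z)]; (14) [penguin(z) -> wooden(z)]. ⇒ new: flies(z), valid(z), stale(z), wooden(z).
[3] (3) [stale(z) & flies(z) & blue(z) -> mammal(z)]; (7) [valid(z) & locked(z) -> active(z)]. ⇒ new: mammal(z), active(z).
[4] (9) [mammal(z) & wooden(z) & active(z) -> ready(z)]. ⇒ new: ready(z).
[5] (13) [ready(z) -> small(z)]. ⇒ new: small(z).
Derived: wooden(z) (round 2), mammal(z) (round 3), stale(z) (round 2), ready(z) (round 4). green(z) never appears in any round.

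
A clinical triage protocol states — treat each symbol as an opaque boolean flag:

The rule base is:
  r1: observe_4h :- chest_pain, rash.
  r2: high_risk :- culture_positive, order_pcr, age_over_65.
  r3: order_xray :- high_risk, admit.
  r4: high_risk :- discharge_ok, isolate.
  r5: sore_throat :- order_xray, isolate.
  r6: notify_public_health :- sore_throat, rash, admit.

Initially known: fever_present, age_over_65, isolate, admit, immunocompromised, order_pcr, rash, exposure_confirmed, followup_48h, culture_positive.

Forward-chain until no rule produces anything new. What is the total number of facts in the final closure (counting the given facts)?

14

Round 1: r2 [high_risk :- culture_positive, order_pcr, age_over_65.]. Adds high_risk.
Round 2: r3 [order_xray :- high_risk, admit.]. Adds order_xray.
Round 3: r5 [sore_throat :- order_xray, isolate.]. Adds sore_throat.
Round 4: r6 [notify_public_health :- sore_throat, rash, admit.]. Adds notify_public_health.
Closure: {admit, age_over_65, culture_positive, exposure_confirmed, fever_present, followup_48h, high_risk, immunocompromised, isolate, notify_public_health, order_pcr, order_xray, rash, sore_throat} — 14 facts.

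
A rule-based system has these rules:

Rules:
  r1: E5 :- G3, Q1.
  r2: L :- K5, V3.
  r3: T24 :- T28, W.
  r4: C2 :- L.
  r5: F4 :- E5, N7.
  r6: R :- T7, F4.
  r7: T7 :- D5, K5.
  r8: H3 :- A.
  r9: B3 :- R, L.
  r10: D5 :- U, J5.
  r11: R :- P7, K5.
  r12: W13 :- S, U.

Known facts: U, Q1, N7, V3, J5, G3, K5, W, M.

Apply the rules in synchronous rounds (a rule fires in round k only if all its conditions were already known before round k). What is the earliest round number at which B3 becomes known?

Round 1 fires r1, r2, r10, giving E5, L, D5.
Round 2 fires r4, r5, r7, giving C2, F4, T7.
Round 3 fires r6, giving R.
Round 4 fires r9, giving B3.
B3 first appears in round 4.

4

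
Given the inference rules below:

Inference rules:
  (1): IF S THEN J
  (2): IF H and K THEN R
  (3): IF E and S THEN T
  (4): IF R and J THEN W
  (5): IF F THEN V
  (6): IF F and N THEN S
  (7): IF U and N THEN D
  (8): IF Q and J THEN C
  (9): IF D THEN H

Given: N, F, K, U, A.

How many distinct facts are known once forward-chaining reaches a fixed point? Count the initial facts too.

Round 1: (5) [IF F THEN V]; (6) [IF F and N THEN S]; (7) [IF U and N THEN D]. New: V, S, D.
Round 2: (1) [IF S THEN J]; (9) [IF D THEN H]. New: J, H.
Round 3: (2) [IF H and K THEN R]. New: R.
Round 4: (4) [IF R and J THEN W]. New: W.
Closure: {A, D, F, H, J, K, N, R, S, U, V, W} — 12 facts.

12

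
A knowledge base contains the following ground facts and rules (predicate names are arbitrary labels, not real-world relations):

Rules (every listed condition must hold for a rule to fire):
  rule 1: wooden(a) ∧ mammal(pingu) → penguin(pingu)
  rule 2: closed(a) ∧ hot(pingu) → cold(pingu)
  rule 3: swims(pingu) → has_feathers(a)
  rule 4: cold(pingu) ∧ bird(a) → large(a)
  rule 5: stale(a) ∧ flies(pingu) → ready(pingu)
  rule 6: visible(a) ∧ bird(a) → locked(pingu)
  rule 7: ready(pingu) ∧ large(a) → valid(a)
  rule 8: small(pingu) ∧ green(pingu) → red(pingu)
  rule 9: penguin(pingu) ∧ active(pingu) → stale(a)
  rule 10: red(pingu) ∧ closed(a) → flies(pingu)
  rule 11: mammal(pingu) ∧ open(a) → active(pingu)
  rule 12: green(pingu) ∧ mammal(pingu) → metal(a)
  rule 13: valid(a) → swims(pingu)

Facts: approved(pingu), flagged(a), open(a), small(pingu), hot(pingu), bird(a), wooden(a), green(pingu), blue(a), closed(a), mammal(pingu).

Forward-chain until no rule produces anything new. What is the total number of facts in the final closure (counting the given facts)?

[1] rule 1 [wooden(a) ∧ mammal(pingu) → penguin(pingu)]; rule 2 [closed(a) ∧ hot(pingu) → cold(pingu)]; rule 8 [small(pingu) ∧ green(pingu) → red(pingu)]; rule 11 [mammal(pingu) ∧ open(a) → active(pingu)]; rule 12 [green(pingu) ∧ mammal(pingu) → metal(a)]. ⇒ new: penguin(pingu), cold(pingu), red(pingu), active(pingu), metal(a).
[2] rule 4 [cold(pingu) ∧ bird(a) → large(a)]; rule 9 [penguin(pingu) ∧ active(pingu) → stale(a)]; rule 10 [red(pingu) ∧ closed(a) → flies(pingu)]. ⇒ new: large(a), stale(a), flies(pingu).
[3] rule 5 [stale(a) ∧ flies(pingu) → ready(pingu)]. ⇒ new: ready(pingu).
[4] rule 7 [ready(pingu) ∧ large(a) → valid(a)]. ⇒ new: valid(a).
[5] rule 13 [valid(a) → swims(pingu)]. ⇒ new: swims(pingu).
[6] rule 3 [swims(pingu) → has_feathers(a)]. ⇒ new: has_feathers(a).
Closure: {active(pingu), approved(pingu), bird(a), blue(a), closed(a), cold(pingu), flagged(a), flies(pingu), green(pingu), has_feathers(a), hot(pingu), large(a), mammal(pingu), metal(a), open(a), penguin(pingu), ready(pingu), red(pingu), small(pingu), stale(a), swims(pingu), valid(a), wooden(a)} — 23 facts.

23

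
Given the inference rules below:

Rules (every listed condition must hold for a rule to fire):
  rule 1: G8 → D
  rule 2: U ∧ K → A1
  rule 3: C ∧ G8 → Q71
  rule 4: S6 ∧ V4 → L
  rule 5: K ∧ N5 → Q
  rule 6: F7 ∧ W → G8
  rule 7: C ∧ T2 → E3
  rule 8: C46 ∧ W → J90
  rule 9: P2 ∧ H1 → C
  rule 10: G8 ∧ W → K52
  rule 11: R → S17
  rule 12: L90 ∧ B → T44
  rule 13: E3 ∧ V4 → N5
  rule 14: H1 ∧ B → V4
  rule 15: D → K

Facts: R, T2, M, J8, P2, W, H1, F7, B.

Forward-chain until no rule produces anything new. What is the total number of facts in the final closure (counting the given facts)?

Round 1 — rule 6, rule 9, rule 11, rule 14, derive G8, C, S17, V4.
Round 2 — rule 1, rule 3, rule 7, rule 10, derive D, Q71, E3, K52.
Round 3 — rule 13, rule 15, derive N5, K.
Round 4 — rule 5, derive Q.
Closure: {B, C, D, E3, F7, G8, H1, J8, K, K52, M, N5, P2, Q, Q71, R, S17, T2, V4, W} — 20 facts.

20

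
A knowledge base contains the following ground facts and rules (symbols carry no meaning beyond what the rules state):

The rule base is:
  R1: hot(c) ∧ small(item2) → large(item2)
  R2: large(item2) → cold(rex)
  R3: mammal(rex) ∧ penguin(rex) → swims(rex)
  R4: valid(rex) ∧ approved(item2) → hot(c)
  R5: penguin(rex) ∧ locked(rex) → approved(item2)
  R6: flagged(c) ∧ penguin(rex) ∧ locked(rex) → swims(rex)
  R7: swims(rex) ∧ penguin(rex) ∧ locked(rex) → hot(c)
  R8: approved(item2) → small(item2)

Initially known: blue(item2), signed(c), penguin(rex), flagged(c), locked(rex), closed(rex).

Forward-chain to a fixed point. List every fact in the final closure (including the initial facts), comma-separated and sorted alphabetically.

Round 1 fires R5, R6, giving approved(item2), swims(rex).
Round 2 fires R7, R8, giving hot(c), small(item2).
Round 3 fires R1, giving large(item2).
Round 4 fires R2, giving cold(rex).

approved(item2), blue(item2), closed(rex), cold(rex), flagged(c), hot(c), large(item2), locked(rex), penguin(rex), signed(c), small(item2), swims(rex)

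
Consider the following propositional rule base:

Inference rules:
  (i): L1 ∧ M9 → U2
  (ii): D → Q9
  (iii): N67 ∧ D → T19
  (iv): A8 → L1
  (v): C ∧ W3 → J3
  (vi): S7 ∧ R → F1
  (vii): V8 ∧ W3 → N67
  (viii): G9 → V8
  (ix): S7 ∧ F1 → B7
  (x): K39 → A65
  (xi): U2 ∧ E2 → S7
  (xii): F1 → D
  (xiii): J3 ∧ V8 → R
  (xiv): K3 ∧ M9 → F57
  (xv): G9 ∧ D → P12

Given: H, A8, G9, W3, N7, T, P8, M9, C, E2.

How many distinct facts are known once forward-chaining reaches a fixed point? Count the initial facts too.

23

Round 1: (iv) [A8 → L1]; (v) [C ∧ W3 → J3]; (viii) [G9 → V8]. New: L1, J3, V8.
Round 2: (i) [L1 ∧ M9 → U2]; (vii) [V8 ∧ W3 → N67]; (xiii) [J3 ∧ V8 → R]. New: U2, N67, R.
Round 3: (xi) [U2 ∧ E2 → S7]. New: S7.
Round 4: (vi) [S7 ∧ R → F1]. New: F1.
Round 5: (ix) [S7 ∧ F1 → B7]; (xii) [F1 → D]. New: B7, D.
Round 6: (ii) [D → Q9]; (iii) [N67 ∧ D → T19]; (xv) [G9 ∧ D → P12]. New: Q9, T19, P12.
Closure: {A8, B7, C, D, E2, F1, G9, H, J3, L1, M9, N67, N7, P12, P8, Q9, R, S7, T, T19, U2, V8, W3} — 23 facts.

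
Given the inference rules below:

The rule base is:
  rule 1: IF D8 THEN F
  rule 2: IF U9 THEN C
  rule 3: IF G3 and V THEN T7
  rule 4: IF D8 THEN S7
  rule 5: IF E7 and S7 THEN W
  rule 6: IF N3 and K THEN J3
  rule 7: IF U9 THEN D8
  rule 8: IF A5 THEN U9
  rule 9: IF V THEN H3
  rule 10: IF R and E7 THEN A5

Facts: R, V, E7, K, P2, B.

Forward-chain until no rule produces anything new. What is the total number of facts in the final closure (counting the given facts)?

14

[1] rule 9 [IF V THEN H3]; rule 10 [IF R and E7 THEN A5]. ⇒ new: H3, A5.
[2] rule 8 [IF A5 THEN U9]. ⇒ new: U9.
[3] rule 2 [IF U9 THEN C]; rule 7 [IF U9 THEN D8]. ⇒ new: C, D8.
[4] rule 1 [IF D8 THEN F]; rule 4 [IF D8 THEN S7]. ⇒ new: F, S7.
[5] rule 5 [IF E7 and S7 THEN W]. ⇒ new: W.
Closure: {A5, B, C, D8, E7, F, H3, K, P2, R, S7, U9, V, W} — 14 facts.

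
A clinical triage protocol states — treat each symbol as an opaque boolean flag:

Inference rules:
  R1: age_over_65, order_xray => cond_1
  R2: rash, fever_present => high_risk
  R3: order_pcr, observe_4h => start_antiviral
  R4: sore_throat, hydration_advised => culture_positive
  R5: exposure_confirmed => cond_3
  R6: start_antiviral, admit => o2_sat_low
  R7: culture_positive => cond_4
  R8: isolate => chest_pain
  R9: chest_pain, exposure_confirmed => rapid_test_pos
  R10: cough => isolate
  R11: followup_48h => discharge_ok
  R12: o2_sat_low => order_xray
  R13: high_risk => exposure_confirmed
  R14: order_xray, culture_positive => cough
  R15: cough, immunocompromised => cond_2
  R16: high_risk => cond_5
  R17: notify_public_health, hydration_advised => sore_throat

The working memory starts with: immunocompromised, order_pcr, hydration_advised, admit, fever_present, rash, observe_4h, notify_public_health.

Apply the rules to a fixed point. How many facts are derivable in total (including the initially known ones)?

23

Round 1: R2 [rash, fever_present => high_risk]; R3 [order_pcr, observe_4h => start_antiviral]; R17 [notify_public_health, hydration_advised => sore_throat]. Adds high_risk, start_antiviral, sore_throat.
Round 2: R4 [sore_throat, hydration_advised => culture_positive]; R6 [start_antiviral, admit => o2_sat_low]; R13 [high_risk => exposure_confirmed]; R16 [high_risk => cond_5]. Adds culture_positive, o2_sat_low, exposure_confirmed, cond_5.
Round 3: R5 [exposure_confirmed => cond_3]; R7 [culture_positive => cond_4]; R12 [o2_sat_low => order_xray]. Adds cond_3, cond_4, order_xray.
Round 4: R14 [order_xray, culture_positive => cough]. Adds cough.
Round 5: R10 [cough => isolate]; R15 [cough, immunocompromised => cond_2]. Adds isolate, cond_2.
Round 6: R8 [isolate => chest_pain]. Adds chest_pain.
Round 7: R9 [chest_pain, exposure_confirmed => rapid_test_pos]. Adds rapid_test_pos.
Closure: {admit, chest_pain, cond_2, cond_3, cond_4, cond_5, cough, culture_positive, exposure_confirmed, fever_present, high_risk, hydration_advised, immunocompromised, isolate, notify_public_health, o2_sat_low, observe_4h, order_pcr, order_xray, rapid_test_pos, rash, sore_throat, start_antiviral} — 23 facts.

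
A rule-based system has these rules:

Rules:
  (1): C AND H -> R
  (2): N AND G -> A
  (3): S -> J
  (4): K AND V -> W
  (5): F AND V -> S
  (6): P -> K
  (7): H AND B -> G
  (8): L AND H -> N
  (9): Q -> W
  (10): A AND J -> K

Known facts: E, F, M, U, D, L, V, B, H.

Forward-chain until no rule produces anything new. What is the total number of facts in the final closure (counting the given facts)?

16

Round 1: (5) [F AND V -> S]; (7) [H AND B -> G]; (8) [L AND H -> N]. Adds S, G, N.
Round 2: (2) [N AND G -> A]; (3) [S -> J]. Adds A, J.
Round 3: (10) [A AND J -> K]. Adds K.
Round 4: (4) [K AND V -> W]. Adds W.
Closure: {A, B, D, E, F, G, H, J, K, L, M, N, S, U, V, W} — 16 facts.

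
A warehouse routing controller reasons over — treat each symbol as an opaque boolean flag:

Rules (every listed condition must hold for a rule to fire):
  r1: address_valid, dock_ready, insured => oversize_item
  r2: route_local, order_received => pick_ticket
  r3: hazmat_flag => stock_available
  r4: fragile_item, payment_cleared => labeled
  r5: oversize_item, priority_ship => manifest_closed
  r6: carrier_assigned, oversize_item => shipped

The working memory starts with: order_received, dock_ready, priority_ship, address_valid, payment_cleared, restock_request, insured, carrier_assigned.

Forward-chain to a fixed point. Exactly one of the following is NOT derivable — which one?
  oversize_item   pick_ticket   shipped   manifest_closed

Round 1 fires r1, giving oversize_item.
Round 2 fires r5, r6, giving manifest_closed, shipped.
Derived: oversize_item (round 1), manifest_closed (round 2), shipped (round 2). pick_ticket never appears in any round.

pick_ticket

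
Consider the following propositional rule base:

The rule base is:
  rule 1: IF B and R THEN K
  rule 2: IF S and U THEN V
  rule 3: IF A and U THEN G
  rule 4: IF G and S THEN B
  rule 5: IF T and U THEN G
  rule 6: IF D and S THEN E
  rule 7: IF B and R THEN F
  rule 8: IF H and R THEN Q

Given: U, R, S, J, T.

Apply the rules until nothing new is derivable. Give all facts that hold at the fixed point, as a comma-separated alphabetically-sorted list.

B, F, G, J, K, R, S, T, U, V

Round 1 fires rule 2, rule 5, giving V, G.
Round 2 fires rule 4, giving B.
Round 3 fires rule 1, rule 7, giving K, F.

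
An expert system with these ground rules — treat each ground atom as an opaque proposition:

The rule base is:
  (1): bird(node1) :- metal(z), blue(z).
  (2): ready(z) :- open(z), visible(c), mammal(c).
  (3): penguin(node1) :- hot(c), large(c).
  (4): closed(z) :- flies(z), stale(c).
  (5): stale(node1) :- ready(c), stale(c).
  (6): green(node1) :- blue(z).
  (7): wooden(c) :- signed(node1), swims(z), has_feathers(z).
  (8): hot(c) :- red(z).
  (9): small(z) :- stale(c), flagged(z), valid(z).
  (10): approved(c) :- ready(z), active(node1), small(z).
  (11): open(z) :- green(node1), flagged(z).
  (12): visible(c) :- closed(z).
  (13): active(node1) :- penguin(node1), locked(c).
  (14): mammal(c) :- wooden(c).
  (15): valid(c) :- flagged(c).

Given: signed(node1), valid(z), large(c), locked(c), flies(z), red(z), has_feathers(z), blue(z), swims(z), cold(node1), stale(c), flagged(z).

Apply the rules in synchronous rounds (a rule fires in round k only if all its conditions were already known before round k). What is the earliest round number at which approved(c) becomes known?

4

Round 1: (4) [closed(z) :- flies(z), stale(c).]; (6) [green(node1) :- blue(z).]; (7) [wooden(c) :- signed(node1), swims(z), has_feathers(z).]; (8) [hot(c) :- red(z).]; (9) [small(z) :- stale(c), flagged(z), valid(z).]. Adds closed(z), green(node1), wooden(c), hot(c), small(z).
Round 2: (3) [penguin(node1) :- hot(c), large(c).]; (11) [open(z) :- green(node1), flagged(z).]; (12) [visible(c) :- closed(z).]; (14) [mammal(c) :- wooden(c).]. Adds penguin(node1), open(z), visible(c), mammal(c).
Round 3: (2) [ready(z) :- open(z), visible(c), mammal(c).]; (13) [active(node1) :- penguin(node1), locked(c).]. Adds ready(z), active(node1).
Round 4: (10) [approved(c) :- ready(z), active(node1), small(z).]. Adds approved(c).
approved(c) first appears in round 4.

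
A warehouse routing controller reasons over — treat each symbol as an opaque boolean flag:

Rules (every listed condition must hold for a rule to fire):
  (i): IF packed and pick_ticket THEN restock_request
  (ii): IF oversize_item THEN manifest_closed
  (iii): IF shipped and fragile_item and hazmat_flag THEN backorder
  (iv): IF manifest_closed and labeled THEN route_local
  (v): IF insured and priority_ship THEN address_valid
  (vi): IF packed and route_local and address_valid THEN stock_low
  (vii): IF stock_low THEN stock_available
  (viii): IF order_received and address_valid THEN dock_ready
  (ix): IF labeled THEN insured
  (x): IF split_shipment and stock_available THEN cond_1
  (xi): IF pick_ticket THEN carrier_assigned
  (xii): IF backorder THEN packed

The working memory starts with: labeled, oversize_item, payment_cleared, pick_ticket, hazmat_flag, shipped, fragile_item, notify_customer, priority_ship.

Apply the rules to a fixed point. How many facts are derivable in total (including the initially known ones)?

Round 1 fires (ii), (iii), (ix), (xi), giving manifest_closed, backorder, insured, carrier_assigned.
Round 2 fires (iv), (v), (xii), giving route_local, address_valid, packed.
Round 3 fires (i), (vi), giving restock_request, stock_low.
Round 4 fires (vii), giving stock_available.
Closure: {address_valid, backorder, carrier_assigned, fragile_item, hazmat_flag, insured, labeled, manifest_closed, notify_customer, oversize_item, packed, payment_cleared, pick_ticket, priority_ship, restock_request, route_local, shipped, stock_available, stock_low} — 19 facts.

19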